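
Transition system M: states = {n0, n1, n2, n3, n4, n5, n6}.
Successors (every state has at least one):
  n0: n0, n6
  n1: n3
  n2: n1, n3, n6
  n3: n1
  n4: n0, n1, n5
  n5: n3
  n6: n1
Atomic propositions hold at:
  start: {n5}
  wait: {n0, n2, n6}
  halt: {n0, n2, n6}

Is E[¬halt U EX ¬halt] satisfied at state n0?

No

Sat(¬halt) = {n1, n3, n4, n5}
Sat(EX ¬halt) = {s : some successor in {n1, n3, n4, n5}} = {n1, n2, n3, n4, n5, n6}
E[¬halt U EX ¬halt]: least fixpoint, start Z0 = Sat(EX ¬halt) = {n1, n2, n3, n4, n5, n6}, add states in Sat(¬halt) with some successor in Z. Already a fixed point.
Sat(E[¬halt U EX ¬halt]) = {n1, n2, n3, n4, n5, n6}
n0 ∉ Sat(E[¬halt U EX ¬halt]) = {n1, n2, n3, n4, n5, n6}, so the formula does not hold at n0.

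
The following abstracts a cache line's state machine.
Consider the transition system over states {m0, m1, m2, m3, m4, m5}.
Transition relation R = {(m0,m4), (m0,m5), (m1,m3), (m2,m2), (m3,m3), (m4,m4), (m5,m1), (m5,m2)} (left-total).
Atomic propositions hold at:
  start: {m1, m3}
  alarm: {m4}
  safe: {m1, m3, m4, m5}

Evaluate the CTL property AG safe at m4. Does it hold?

Yes

AG safe: greatest fixpoint, start Z0 = {m1, m3, m4, m5}, keep only states in Sat with every successor in Z. Z1 = {m1, m3, m4}; fixed.
Sat(AG safe) = {m1, m3, m4}
m4 ∈ Sat(AG safe) = {m1, m3, m4}, so the formula holds at m4.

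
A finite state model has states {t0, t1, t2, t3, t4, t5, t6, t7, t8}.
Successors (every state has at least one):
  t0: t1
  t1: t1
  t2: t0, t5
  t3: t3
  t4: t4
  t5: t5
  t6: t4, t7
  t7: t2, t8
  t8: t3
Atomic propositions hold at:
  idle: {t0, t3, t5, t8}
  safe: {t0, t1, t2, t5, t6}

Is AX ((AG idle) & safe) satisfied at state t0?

AG idle: greatest fixpoint, start Z0 = {t0, t3, t5, t8}, keep only states in Sat with every successor in Z. Z1 = {t3, t5, t8}; fixed.
Sat(AG idle) = {t3, t5, t8}
Sat((AG idle) & safe) = {t5}
Sat(AX ((AG idle) & safe)) = {s : every successor in {t5}} = {t5}
t0 ∉ Sat(AX ((AG idle) & safe)) = {t5}, so the formula does not hold at t0.

No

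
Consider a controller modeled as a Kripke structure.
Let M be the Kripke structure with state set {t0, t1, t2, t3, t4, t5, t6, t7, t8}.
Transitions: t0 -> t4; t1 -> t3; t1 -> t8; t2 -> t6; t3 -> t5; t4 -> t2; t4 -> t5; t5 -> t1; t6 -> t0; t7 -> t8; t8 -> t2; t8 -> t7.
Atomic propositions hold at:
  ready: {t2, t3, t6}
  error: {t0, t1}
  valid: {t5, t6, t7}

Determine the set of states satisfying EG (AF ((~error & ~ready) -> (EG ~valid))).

Sat(~error) = {t2, t3, t4, t5, t6, t7, t8}
Sat(~ready) = {t0, t1, t4, t5, t7, t8}
Sat(~error & ~ready) = {t4, t5, t7, t8}
Sat(~valid) = {t0, t1, t2, t3, t4, t8}
EG ~valid: greatest fixpoint, start Z0 = {t0, t1, t2, t3, t4, t8}, keep only states in Sat with some successor in Z. Z1 = {t0, t1, t4, t8}; Z2 = {t0, t1}; Z3 = ∅; fixed.
Sat(EG ~valid) = ∅
Sat((~error & ~ready) -> (EG ~valid)) = {t0, t1, t2, t3, t6}
AF ((~error & ~ready) -> (EG ~valid)): least fixpoint, start Z0 = {t0, t1, t2, t3, t6}, add states with every successor in Z. Z1 = {t0, t1, t2, t3, t5, t6}; Z2 = {t0, t1, t2, t3, t4, t5, t6}; fixed.
Sat(AF ((~error & ~ready) -> (EG ~valid))) = {t0, t1, t2, t3, t4, t5, t6}
EG (AF ((~error & ~ready) -> (EG ~valid))): greatest fixpoint, start Z0 = {t0, t1, t2, t3, t4, t5, t6}, keep only states in Sat with some successor in Z. Already a fixed point.
Sat(EG (AF ((~error & ~ready) -> (EG ~valid)))) = {t0, t1, t2, t3, t4, t5, t6}

{t0, t1, t2, t3, t4, t5, t6}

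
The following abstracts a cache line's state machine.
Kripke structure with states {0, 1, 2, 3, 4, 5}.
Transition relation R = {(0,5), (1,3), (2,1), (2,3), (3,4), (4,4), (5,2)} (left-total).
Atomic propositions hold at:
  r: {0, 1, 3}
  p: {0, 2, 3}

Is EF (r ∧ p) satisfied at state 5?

Sat(r ∧ p) = {0, 3}
EF (r ∧ p): least fixpoint, start Z0 = {0, 3}, add states with some successor in Z. Z1 = {0, 1, 2, 3}; Z2 = {0, 1, 2, 3, 5}; fixed.
Sat(EF (r ∧ p)) = {0, 1, 2, 3, 5}
5 ∈ Sat(EF (r ∧ p)) = {0, 1, 2, 3, 5}, so the formula holds at 5.

Yes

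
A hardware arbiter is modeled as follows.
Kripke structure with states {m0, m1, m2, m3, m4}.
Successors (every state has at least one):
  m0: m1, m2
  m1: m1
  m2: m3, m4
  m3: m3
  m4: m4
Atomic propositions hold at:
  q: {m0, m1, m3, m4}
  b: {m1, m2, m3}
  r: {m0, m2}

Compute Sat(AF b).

{m0, m1, m2, m3}

AF b: least fixpoint, start Z0 = {m1, m2, m3}, add states with every successor in Z. Z1 = {m0, m1, m2, m3}; fixed.
Sat(AF b) = {m0, m1, m2, m3}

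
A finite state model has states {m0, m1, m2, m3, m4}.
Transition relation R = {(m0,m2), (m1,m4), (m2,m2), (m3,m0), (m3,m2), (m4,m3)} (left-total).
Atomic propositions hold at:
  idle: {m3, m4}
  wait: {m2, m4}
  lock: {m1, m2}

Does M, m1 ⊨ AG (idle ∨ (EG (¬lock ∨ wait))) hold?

No

Sat(¬lock) = {m0, m3, m4}
Sat(¬lock ∨ wait) = {m0, m2, m3, m4}
EG (¬lock ∨ wait): greatest fixpoint, start Z0 = {m0, m2, m3, m4}, keep only states in Sat with some successor in Z. Already a fixed point.
Sat(EG (¬lock ∨ wait)) = {m0, m2, m3, m4}
Sat(idle ∨ (EG (¬lock ∨ wait))) = {m0, m2, m3, m4}
AG (idle ∨ (EG (¬lock ∨ wait))): greatest fixpoint, start Z0 = {m0, m2, m3, m4}, keep only states in Sat with every successor in Z. Already a fixed point.
Sat(AG (idle ∨ (EG (¬lock ∨ wait)))) = {m0, m2, m3, m4}
m1 ∉ Sat(AG (idle ∨ (EG (¬lock ∨ wait)))) = {m0, m2, m3, m4}, so the formula does not hold at m1.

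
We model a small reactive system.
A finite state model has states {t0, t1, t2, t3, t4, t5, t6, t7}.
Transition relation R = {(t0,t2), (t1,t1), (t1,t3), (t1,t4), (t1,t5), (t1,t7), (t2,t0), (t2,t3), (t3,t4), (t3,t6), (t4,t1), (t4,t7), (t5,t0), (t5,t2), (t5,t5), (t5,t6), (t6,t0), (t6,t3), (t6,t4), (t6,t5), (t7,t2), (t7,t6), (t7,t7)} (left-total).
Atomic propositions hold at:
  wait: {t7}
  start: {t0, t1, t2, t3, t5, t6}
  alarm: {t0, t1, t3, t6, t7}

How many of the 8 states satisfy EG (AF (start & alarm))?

5

Sat(start & alarm) = {t0, t1, t3, t6}
AF (start & alarm): least fixpoint, start Z0 = {t0, t1, t3, t6}, add states with every successor in Z. Z1 = {t0, t1, t2, t3, t6}; fixed.
Sat(AF (start & alarm)) = {t0, t1, t2, t3, t6}
EG (AF (start & alarm)): greatest fixpoint, start Z0 = {t0, t1, t2, t3, t6}, keep only states in Sat with some successor in Z. Already a fixed point.
Sat(EG (AF (start & alarm))) = {t0, t1, t2, t3, t6}
|Sat(EG (AF (start & alarm)))| = |{t0, t1, t2, t3, t6}| = 5.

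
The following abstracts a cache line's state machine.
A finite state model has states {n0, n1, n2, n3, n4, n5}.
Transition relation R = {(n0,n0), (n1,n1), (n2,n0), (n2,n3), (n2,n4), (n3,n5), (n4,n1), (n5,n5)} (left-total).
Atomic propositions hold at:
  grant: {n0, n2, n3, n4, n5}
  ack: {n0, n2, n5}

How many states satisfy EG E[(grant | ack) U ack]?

Sat(grant | ack) = {n0, n2, n3, n4, n5}
E[(grant | ack) U ack]: least fixpoint, start Z0 = Sat(ack) = {n0, n2, n5}, add states in Sat(grant | ack) with some successor in Z. Z1 = {n0, n2, n3, n5}; fixed.
Sat(E[(grant | ack) U ack]) = {n0, n2, n3, n5}
EG E[(grant | ack) U ack]: greatest fixpoint, start Z0 = {n0, n2, n3, n5}, keep only states in Sat with some successor in Z. Already a fixed point.
Sat(EG E[(grant | ack) U ack]) = {n0, n2, n3, n5}
|Sat(EG E[(grant | ack) U ack])| = |{n0, n2, n3, n5}| = 4.

4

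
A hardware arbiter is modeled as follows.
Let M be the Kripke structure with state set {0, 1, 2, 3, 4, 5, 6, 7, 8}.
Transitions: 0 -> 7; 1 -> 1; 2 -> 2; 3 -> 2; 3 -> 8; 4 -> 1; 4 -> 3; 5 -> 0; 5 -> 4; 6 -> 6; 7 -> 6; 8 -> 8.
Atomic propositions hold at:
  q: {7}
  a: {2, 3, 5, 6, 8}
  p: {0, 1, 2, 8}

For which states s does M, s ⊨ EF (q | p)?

{0, 1, 2, 3, 4, 5, 7, 8}

Sat(q | p) = {0, 1, 2, 7, 8}
EF (q | p): least fixpoint, start Z0 = {0, 1, 2, 7, 8}, add states with some successor in Z. Z1 = {0, 1, 2, 3, 4, 5, 7, 8}; fixed.
Sat(EF (q | p)) = {0, 1, 2, 3, 4, 5, 7, 8}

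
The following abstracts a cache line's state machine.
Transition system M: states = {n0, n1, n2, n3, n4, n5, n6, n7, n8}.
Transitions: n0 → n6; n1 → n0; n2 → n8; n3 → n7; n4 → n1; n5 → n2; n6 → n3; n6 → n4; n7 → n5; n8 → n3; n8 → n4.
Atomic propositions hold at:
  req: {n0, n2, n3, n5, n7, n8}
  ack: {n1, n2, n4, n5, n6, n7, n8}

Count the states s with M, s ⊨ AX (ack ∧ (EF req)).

6

EF req: least fixpoint, start Z0 = {n0, n2, n3, n5, n7, n8}, add states with some successor in Z. Z1 = {n0, n1, n2, n3, n5, n6, n7, n8}; Z2 = {n0, n1, n2, n3, n4, n5, n6, n7, n8}; fixed.
Sat(EF req) = {n0, n1, n2, n3, n4, n5, n6, n7, n8}
Sat(ack ∧ (EF req)) = {n1, n2, n4, n5, n6, n7, n8}
Sat(AX (ack ∧ (EF req))) = {s : every successor in {n1, n2, n4, n5, n6, n7, n8}} = {n0, n2, n3, n4, n5, n7}
|Sat(AX (ack ∧ (EF req)))| = |{n0, n2, n3, n4, n5, n7}| = 6.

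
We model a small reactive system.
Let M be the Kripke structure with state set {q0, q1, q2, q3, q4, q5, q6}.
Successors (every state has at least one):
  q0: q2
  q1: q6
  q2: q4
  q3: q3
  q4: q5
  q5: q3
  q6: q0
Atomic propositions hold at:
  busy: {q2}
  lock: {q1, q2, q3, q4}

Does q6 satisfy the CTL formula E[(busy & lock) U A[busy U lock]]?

Sat(busy & lock) = {q2}
A[busy U lock]: least fixpoint, start Z0 = Sat(lock) = {q1, q2, q3, q4}, add states in Sat(busy) with every successor in Z. Already a fixed point.
Sat(A[busy U lock]) = {q1, q2, q3, q4}
E[(busy & lock) U A[busy U lock]]: least fixpoint, start Z0 = Sat(A[busy U lock]) = {q1, q2, q3, q4}, add states in Sat(busy & lock) with some successor in Z. Already a fixed point.
Sat(E[(busy & lock) U A[busy U lock]]) = {q1, q2, q3, q4}
q6 ∉ Sat(E[(busy & lock) U A[busy U lock]]) = {q1, q2, q3, q4}, so the formula does not hold at q6.

No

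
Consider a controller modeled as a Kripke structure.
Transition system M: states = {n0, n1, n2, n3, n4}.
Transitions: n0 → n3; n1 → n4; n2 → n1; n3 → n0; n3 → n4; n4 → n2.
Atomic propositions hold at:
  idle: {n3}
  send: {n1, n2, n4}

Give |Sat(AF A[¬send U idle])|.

Sat(¬send) = {n0, n3}
A[¬send U idle]: least fixpoint, start Z0 = Sat(idle) = {n3}, add states in Sat(¬send) with every successor in Z. Z1 = {n0, n3}; fixed.
Sat(A[¬send U idle]) = {n0, n3}
AF A[¬send U idle]: least fixpoint, start Z0 = {n0, n3}, add states with every successor in Z. Already a fixed point.
Sat(AF A[¬send U idle]) = {n0, n3}
|Sat(AF A[¬send U idle])| = |{n0, n3}| = 2.

2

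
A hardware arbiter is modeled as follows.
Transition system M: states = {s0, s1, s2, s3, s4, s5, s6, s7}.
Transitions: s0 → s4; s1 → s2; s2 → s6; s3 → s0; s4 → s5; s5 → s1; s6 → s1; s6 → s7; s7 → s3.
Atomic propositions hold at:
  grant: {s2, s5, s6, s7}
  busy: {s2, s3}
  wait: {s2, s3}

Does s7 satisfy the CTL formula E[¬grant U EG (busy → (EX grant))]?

Sat(¬grant) = {s0, s1, s3, s4}
Sat(EX grant) = {s : some successor in {s2, s5, s6, s7}} = {s1, s2, s4, s6}
Sat(busy → (EX grant)) = {s0, s1, s2, s4, s5, s6, s7}
EG (busy → (EX grant)): greatest fixpoint, start Z0 = {s0, s1, s2, s4, s5, s6, s7}, keep only states in Sat with some successor in Z. Z1 = {s0, s1, s2, s4, s5, s6}; fixed.
Sat(EG (busy → (EX grant))) = {s0, s1, s2, s4, s5, s6}
E[¬grant U EG (busy → (EX grant))]: least fixpoint, start Z0 = Sat(EG (busy → (EX grant))) = {s0, s1, s2, s4, s5, s6}, add states in Sat(¬grant) with some successor in Z. Z1 = {s0, s1, s2, s3, s4, s5, s6}; fixed.
Sat(E[¬grant U EG (busy → (EX grant))]) = {s0, s1, s2, s3, s4, s5, s6}
s7 ∉ Sat(E[¬grant U EG (busy → (EX grant))]) = {s0, s1, s2, s3, s4, s5, s6}, so the formula does not hold at s7.

No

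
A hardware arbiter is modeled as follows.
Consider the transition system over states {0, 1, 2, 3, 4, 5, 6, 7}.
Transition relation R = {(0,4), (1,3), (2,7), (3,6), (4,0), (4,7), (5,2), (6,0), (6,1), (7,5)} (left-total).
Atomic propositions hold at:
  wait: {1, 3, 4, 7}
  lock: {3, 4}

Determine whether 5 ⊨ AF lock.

No

AF lock: least fixpoint, start Z0 = {3, 4}, add states with every successor in Z. Z1 = {0, 1, 3, 4}; Z2 = {0, 1, 3, 4, 6}; fixed.
Sat(AF lock) = {0, 1, 3, 4, 6}
5 ∉ Sat(AF lock) = {0, 1, 3, 4, 6}, so the formula does not hold at 5.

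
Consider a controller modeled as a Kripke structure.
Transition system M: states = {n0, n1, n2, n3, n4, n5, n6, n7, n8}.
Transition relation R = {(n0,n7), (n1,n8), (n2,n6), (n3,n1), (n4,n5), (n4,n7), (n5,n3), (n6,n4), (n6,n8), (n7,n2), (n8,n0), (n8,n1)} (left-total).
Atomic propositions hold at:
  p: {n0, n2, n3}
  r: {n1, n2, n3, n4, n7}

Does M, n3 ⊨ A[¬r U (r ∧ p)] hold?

Sat(¬r) = {n0, n5, n6, n8}
Sat(r ∧ p) = {n2, n3}
A[¬r U (r ∧ p)]: least fixpoint, start Z0 = Sat((r ∧ p)) = {n2, n3}, add states in Sat(¬r) with every successor in Z. Z1 = {n2, n3, n5}; fixed.
Sat(A[¬r U (r ∧ p)]) = {n2, n3, n5}
n3 ∈ Sat(A[¬r U (r ∧ p)]) = {n2, n3, n5}, so the formula holds at n3.

Yes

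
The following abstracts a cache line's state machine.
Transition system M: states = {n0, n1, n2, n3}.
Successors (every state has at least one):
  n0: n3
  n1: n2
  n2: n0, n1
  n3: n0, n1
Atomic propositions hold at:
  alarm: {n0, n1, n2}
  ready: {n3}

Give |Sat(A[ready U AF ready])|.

AF ready: least fixpoint, start Z0 = {n3}, add states with every successor in Z. Z1 = {n0, n3}; fixed.
Sat(AF ready) = {n0, n3}
A[ready U AF ready]: least fixpoint, start Z0 = Sat(AF ready) = {n0, n3}, add states in Sat(ready) with every successor in Z. Already a fixed point.
Sat(A[ready U AF ready]) = {n0, n3}
|Sat(A[ready U AF ready])| = |{n0, n3}| = 2.

2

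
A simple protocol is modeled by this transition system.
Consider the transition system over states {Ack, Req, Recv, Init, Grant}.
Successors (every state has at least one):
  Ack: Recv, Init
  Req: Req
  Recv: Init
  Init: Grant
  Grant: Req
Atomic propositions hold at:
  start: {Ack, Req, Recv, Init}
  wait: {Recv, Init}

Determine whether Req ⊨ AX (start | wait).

Sat(start | wait) = {Ack, Req, Recv, Init}
Sat(AX (start | wait)) = {s : every successor in {Ack, Req, Recv, Init}} = {Ack, Req, Recv, Grant}
Req ∈ Sat(AX (start | wait)) = {Ack, Req, Recv, Grant}, so the formula holds at Req.

Yes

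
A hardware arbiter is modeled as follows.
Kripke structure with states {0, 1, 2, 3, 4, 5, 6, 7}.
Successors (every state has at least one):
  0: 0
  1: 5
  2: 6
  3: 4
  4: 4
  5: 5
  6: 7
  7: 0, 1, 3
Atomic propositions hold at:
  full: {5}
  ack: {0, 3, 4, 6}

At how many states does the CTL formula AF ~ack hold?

5

Sat(~ack) = {1, 2, 5, 7}
AF ~ack: least fixpoint, start Z0 = {1, 2, 5, 7}, add states with every successor in Z. Z1 = {1, 2, 5, 6, 7}; fixed.
Sat(AF ~ack) = {1, 2, 5, 6, 7}
|Sat(AF ~ack)| = |{1, 2, 5, 6, 7}| = 5.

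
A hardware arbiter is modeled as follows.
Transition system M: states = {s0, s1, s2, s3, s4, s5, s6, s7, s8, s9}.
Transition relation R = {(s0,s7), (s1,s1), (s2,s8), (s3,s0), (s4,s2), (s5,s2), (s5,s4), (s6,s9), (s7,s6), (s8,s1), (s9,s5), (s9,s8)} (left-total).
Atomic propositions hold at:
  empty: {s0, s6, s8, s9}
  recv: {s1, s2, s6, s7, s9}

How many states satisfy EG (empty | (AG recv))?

AG recv: greatest fixpoint, start Z0 = {s1, s2, s6, s7, s9}, keep only states in Sat with every successor in Z. Z1 = {s1, s6, s7}; Z2 = {s1, s7}; Z3 = {s1}; fixed.
Sat(AG recv) = {s1}
Sat(empty | (AG recv)) = {s0, s1, s6, s8, s9}
EG (empty | (AG recv)): greatest fixpoint, start Z0 = {s0, s1, s6, s8, s9}, keep only states in Sat with some successor in Z. Z1 = {s1, s6, s8, s9}; fixed.
Sat(EG (empty | (AG recv))) = {s1, s6, s8, s9}
|Sat(EG (empty | (AG recv)))| = |{s1, s6, s8, s9}| = 4.

4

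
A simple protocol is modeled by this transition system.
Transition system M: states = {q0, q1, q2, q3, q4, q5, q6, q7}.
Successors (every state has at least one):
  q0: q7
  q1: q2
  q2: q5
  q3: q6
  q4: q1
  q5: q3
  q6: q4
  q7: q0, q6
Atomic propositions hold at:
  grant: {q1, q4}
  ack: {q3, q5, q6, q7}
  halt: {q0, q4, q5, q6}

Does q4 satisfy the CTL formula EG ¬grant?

Sat(¬grant) = {q0, q2, q3, q5, q6, q7}
EG ¬grant: greatest fixpoint, start Z0 = {q0, q2, q3, q5, q6, q7}, keep only states in Sat with some successor in Z. Z1 = {q0, q2, q3, q5, q7}; Z2 = {q0, q2, q5, q7}; Z3 = {q0, q2, q7}; Z4 = {q0, q7}; fixed.
Sat(EG ¬grant) = {q0, q7}
q4 ∉ Sat(EG ¬grant) = {q0, q7}, so the formula does not hold at q4.

No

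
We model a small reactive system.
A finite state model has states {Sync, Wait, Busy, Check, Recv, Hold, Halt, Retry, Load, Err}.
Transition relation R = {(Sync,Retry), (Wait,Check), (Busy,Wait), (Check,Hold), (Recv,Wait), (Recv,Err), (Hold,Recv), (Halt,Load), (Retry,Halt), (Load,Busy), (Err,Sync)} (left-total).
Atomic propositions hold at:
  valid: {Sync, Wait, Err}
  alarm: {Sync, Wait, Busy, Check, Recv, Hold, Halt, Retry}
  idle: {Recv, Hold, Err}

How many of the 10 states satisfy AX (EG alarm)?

EG alarm: greatest fixpoint, start Z0 = {Sync, Wait, Busy, Check, Recv, Hold, Halt, Retry}, keep only states in Sat with some successor in Z. Z1 = {Sync, Wait, Busy, Check, Recv, Hold, Retry}; Z2 = {Sync, Wait, Busy, Check, Recv, Hold}; Z3 = {Wait, Busy, Check, Recv, Hold}; fixed.
Sat(EG alarm) = {Wait, Busy, Check, Recv, Hold}
Sat(AX (EG alarm)) = {s : every successor in {Wait, Busy, Check, Recv, Hold}} = {Wait, Busy, Check, Hold, Load}
|Sat(AX (EG alarm))| = |{Wait, Busy, Check, Hold, Load}| = 5.

5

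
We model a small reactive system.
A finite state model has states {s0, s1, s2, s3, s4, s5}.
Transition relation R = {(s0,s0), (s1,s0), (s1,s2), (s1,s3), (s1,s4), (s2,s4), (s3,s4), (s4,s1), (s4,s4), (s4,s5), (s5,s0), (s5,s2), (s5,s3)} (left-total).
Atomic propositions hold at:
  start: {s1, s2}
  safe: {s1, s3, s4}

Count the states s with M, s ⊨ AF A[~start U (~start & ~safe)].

Sat(~start) = {s0, s3, s4, s5}
Sat(~safe) = {s0, s2, s5}
Sat(~start & ~safe) = {s0, s5}
A[~start U (~start & ~safe)]: least fixpoint, start Z0 = Sat((~start & ~safe)) = {s0, s5}, add states in Sat(~start) with every successor in Z. Already a fixed point.
Sat(A[~start U (~start & ~safe)]) = {s0, s5}
AF A[~start U (~start & ~safe)]: least fixpoint, start Z0 = {s0, s5}, add states with every successor in Z. Already a fixed point.
Sat(AF A[~start U (~start & ~safe)]) = {s0, s5}
|Sat(AF A[~start U (~start & ~safe)])| = |{s0, s5}| = 2.

2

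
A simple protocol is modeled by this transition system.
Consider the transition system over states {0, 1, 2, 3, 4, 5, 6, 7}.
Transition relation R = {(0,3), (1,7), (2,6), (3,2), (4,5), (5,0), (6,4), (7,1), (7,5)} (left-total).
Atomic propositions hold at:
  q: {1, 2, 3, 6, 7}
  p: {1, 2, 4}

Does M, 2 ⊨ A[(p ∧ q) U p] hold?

Sat(p ∧ q) = {1, 2}
A[(p ∧ q) U p]: least fixpoint, start Z0 = Sat(p) = {1, 2, 4}, add states in Sat(p ∧ q) with every successor in Z. Already a fixed point.
Sat(A[(p ∧ q) U p]) = {1, 2, 4}
2 ∈ Sat(A[(p ∧ q) U p]) = {1, 2, 4}, so the formula holds at 2.

Yes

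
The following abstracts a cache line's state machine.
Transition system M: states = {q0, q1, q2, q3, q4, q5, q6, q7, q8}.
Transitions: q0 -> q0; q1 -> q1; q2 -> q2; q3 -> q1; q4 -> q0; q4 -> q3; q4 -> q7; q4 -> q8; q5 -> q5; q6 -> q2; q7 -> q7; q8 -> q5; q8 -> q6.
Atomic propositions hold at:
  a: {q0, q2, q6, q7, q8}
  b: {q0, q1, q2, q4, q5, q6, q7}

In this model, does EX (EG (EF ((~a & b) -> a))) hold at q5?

Sat(~a) = {q1, q3, q4, q5}
Sat(~a & b) = {q1, q4, q5}
Sat((~a & b) -> a) = {q0, q2, q3, q6, q7, q8}
EF ((~a & b) -> a): least fixpoint, start Z0 = {q0, q2, q3, q6, q7, q8}, add states with some successor in Z. Z1 = {q0, q2, q3, q4, q6, q7, q8}; fixed.
Sat(EF ((~a & b) -> a)) = {q0, q2, q3, q4, q6, q7, q8}
EG (EF ((~a & b) -> a)): greatest fixpoint, start Z0 = {q0, q2, q3, q4, q6, q7, q8}, keep only states in Sat with some successor in Z. Z1 = {q0, q2, q4, q6, q7, q8}; fixed.
Sat(EG (EF ((~a & b) -> a))) = {q0, q2, q4, q6, q7, q8}
Sat(EX (EG (EF ((~a & b) -> a)))) = {s : some successor in {q0, q2, q4, q6, q7, q8}} = {q0, q2, q4, q6, q7, q8}
q5 ∉ Sat(EX (EG (EF ((~a & b) -> a)))) = {q0, q2, q4, q6, q7, q8}, so the formula does not hold at q5.

No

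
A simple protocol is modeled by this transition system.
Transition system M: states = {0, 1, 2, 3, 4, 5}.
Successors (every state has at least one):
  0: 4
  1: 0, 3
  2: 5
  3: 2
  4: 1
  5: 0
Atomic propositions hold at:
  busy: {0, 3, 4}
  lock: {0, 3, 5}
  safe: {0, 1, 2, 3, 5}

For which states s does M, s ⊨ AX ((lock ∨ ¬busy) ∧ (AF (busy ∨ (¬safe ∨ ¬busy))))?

{1, 2, 3, 4, 5}

Sat(¬busy) = {1, 2, 5}
Sat(lock ∨ ¬busy) = {0, 1, 2, 3, 5}
Sat(¬safe) = {4}
Sat(¬safe ∨ ¬busy) = {1, 2, 4, 5}
Sat(busy ∨ (¬safe ∨ ¬busy)) = {0, 1, 2, 3, 4, 5}
AF (busy ∨ (¬safe ∨ ¬busy)): least fixpoint, start Z0 = {0, 1, 2, 3, 4, 5}, add states with every successor in Z. Already a fixed point.
Sat(AF (busy ∨ (¬safe ∨ ¬busy))) = {0, 1, 2, 3, 4, 5}
Sat((lock ∨ ¬busy) ∧ (AF (busy ∨ (¬safe ∨ ¬busy)))) = {0, 1, 2, 3, 5}
Sat(AX ((lock ∨ ¬busy) ∧ (AF (busy ∨ (¬safe ∨ ¬busy))))) = {s : every successor in {0, 1, 2, 3, 5}} = {1, 2, 3, 4, 5}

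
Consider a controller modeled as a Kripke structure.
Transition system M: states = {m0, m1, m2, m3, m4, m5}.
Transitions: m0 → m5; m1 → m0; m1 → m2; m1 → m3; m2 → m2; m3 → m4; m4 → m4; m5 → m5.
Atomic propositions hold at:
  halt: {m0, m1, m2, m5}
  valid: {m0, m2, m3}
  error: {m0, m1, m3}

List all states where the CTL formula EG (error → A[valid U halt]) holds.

{m0, m1, m2, m4, m5}

A[valid U halt]: least fixpoint, start Z0 = Sat(halt) = {m0, m1, m2, m5}, add states in Sat(valid) with every successor in Z. Already a fixed point.
Sat(A[valid U halt]) = {m0, m1, m2, m5}
Sat(error → A[valid U halt]) = {m0, m1, m2, m4, m5}
EG (error → A[valid U halt]): greatest fixpoint, start Z0 = {m0, m1, m2, m4, m5}, keep only states in Sat with some successor in Z. Already a fixed point.
Sat(EG (error → A[valid U halt])) = {m0, m1, m2, m4, m5}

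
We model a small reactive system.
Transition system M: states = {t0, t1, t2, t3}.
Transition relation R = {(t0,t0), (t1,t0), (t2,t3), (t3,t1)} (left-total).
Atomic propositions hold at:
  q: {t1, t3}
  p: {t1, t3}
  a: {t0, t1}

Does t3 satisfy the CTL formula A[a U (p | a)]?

Yes

Sat(p | a) = {t0, t1, t3}
A[a U (p | a)]: least fixpoint, start Z0 = Sat((p | a)) = {t0, t1, t3}, add states in Sat(a) with every successor in Z. Already a fixed point.
Sat(A[a U (p | a)]) = {t0, t1, t3}
t3 ∈ Sat(A[a U (p | a)]) = {t0, t1, t3}, so the formula holds at t3.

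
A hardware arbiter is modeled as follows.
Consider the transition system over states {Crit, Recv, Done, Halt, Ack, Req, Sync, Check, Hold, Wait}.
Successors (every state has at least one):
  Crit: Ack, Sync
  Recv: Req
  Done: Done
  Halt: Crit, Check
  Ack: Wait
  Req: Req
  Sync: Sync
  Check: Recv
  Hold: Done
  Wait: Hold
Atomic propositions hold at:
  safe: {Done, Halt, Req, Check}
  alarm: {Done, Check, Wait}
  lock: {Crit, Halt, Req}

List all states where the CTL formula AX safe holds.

Sat(AX safe) = {s : every successor in {Done, Halt, Req, Check}} = {Recv, Done, Req, Hold}

{Recv, Done, Req, Hold}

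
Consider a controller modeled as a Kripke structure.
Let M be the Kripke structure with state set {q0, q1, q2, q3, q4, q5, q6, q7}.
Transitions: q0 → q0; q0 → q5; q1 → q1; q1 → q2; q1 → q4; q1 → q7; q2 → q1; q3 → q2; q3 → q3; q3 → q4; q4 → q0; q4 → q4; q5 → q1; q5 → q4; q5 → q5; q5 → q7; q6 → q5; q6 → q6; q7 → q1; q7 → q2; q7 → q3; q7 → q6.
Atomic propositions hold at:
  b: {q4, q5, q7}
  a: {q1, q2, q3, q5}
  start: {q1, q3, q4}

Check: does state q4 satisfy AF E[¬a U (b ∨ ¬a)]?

Sat(¬a) = {q0, q4, q6, q7}
Sat(b ∨ ¬a) = {q0, q4, q5, q6, q7}
E[¬a U (b ∨ ¬a)]: least fixpoint, start Z0 = Sat((b ∨ ¬a)) = {q0, q4, q5, q6, q7}, add states in Sat(¬a) with some successor in Z. Already a fixed point.
Sat(E[¬a U (b ∨ ¬a)]) = {q0, q4, q5, q6, q7}
AF E[¬a U (b ∨ ¬a)]: least fixpoint, start Z0 = {q0, q4, q5, q6, q7}, add states with every successor in Z. Already a fixed point.
Sat(AF E[¬a U (b ∨ ¬a)]) = {q0, q4, q5, q6, q7}
q4 ∈ Sat(AF E[¬a U (b ∨ ¬a)]) = {q0, q4, q5, q6, q7}, so the formula holds at q4.

Yes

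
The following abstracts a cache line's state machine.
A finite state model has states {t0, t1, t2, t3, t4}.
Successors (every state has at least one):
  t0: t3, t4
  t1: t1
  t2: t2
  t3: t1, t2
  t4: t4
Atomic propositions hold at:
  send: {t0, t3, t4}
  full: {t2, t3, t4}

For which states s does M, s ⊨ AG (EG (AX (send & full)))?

Sat(send & full) = {t3, t4}
Sat(AX (send & full)) = {s : every successor in {t3, t4}} = {t0, t4}
EG (AX (send & full)): greatest fixpoint, start Z0 = {t0, t4}, keep only states in Sat with some successor in Z. Already a fixed point.
Sat(EG (AX (send & full))) = {t0, t4}
AG (EG (AX (send & full))): greatest fixpoint, start Z0 = {t0, t4}, keep only states in Sat with every successor in Z. Z1 = {t4}; fixed.
Sat(AG (EG (AX (send & full)))) = {t4}

{t4}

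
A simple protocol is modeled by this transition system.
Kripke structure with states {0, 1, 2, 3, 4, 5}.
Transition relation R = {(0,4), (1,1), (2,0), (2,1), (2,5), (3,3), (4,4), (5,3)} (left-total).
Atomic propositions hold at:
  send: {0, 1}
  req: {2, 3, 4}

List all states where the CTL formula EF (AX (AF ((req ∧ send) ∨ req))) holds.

{0, 2, 3, 4, 5}

Sat(req ∧ send) = ∅
Sat((req ∧ send) ∨ req) = {2, 3, 4}
AF ((req ∧ send) ∨ req): least fixpoint, start Z0 = {2, 3, 4}, add states with every successor in Z. Z1 = {0, 2, 3, 4, 5}; fixed.
Sat(AF ((req ∧ send) ∨ req)) = {0, 2, 3, 4, 5}
Sat(AX (AF ((req ∧ send) ∨ req))) = {s : every successor in {0, 2, 3, 4, 5}} = {0, 3, 4, 5}
EF (AX (AF ((req ∧ send) ∨ req))): least fixpoint, start Z0 = {0, 3, 4, 5}, add states with some successor in Z. Z1 = {0, 2, 3, 4, 5}; fixed.
Sat(EF (AX (AF ((req ∧ send) ∨ req)))) = {0, 2, 3, 4, 5}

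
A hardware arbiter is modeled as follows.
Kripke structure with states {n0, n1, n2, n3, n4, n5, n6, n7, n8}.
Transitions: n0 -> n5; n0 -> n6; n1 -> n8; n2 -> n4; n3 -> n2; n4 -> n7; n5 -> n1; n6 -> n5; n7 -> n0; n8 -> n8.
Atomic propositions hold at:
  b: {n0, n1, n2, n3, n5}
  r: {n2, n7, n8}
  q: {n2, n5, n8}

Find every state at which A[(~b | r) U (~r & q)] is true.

Sat(~b) = {n4, n6, n7, n8}
Sat(~b | r) = {n2, n4, n6, n7, n8}
Sat(~r) = {n0, n1, n3, n4, n5, n6}
Sat(~r & q) = {n5}
A[(~b | r) U (~r & q)]: least fixpoint, start Z0 = Sat((~r & q)) = {n5}, add states in Sat(~b | r) with every successor in Z. Z1 = {n5, n6}; fixed.
Sat(A[(~b | r) U (~r & q)]) = {n5, n6}

{n5, n6}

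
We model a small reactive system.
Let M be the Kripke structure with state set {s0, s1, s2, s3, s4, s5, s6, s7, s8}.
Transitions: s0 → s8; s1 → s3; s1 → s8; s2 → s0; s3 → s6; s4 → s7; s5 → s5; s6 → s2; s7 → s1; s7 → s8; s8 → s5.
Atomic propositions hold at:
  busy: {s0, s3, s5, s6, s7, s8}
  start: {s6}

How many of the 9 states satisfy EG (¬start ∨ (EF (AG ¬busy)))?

7

Sat(¬start) = {s0, s1, s2, s3, s4, s5, s7, s8}
Sat(¬busy) = {s1, s2, s4}
AG ¬busy: greatest fixpoint, start Z0 = {s1, s2, s4}, keep only states in Sat with every successor in Z. Z1 = ∅; fixed.
Sat(AG ¬busy) = ∅
EF (AG ¬busy): least fixpoint, start Z0 = ∅, add states with some successor in Z. Already a fixed point.
Sat(EF (AG ¬busy)) = ∅
Sat(¬start ∨ (EF (AG ¬busy))) = {s0, s1, s2, s3, s4, s5, s7, s8}
EG (¬start ∨ (EF (AG ¬busy))): greatest fixpoint, start Z0 = {s0, s1, s2, s3, s4, s5, s7, s8}, keep only states in Sat with some successor in Z. Z1 = {s0, s1, s2, s4, s5, s7, s8}; fixed.
Sat(EG (¬start ∨ (EF (AG ¬busy)))) = {s0, s1, s2, s4, s5, s7, s8}
|Sat(EG (¬start ∨ (EF (AG ¬busy))))| = |{s0, s1, s2, s4, s5, s7, s8}| = 7.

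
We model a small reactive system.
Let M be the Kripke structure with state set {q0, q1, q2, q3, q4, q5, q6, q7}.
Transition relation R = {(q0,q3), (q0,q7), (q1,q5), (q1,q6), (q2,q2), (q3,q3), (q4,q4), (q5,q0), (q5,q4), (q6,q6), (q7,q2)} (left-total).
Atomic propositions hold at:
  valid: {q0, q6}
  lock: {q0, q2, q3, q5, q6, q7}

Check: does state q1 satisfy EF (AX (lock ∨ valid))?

Yes

Sat(lock ∨ valid) = {q0, q2, q3, q5, q6, q7}
Sat(AX (lock ∨ valid)) = {s : every successor in {q0, q2, q3, q5, q6, q7}} = {q0, q1, q2, q3, q6, q7}
EF (AX (lock ∨ valid)): least fixpoint, start Z0 = {q0, q1, q2, q3, q6, q7}, add states with some successor in Z. Z1 = {q0, q1, q2, q3, q5, q6, q7}; fixed.
Sat(EF (AX (lock ∨ valid))) = {q0, q1, q2, q3, q5, q6, q7}
q1 ∈ Sat(EF (AX (lock ∨ valid))) = {q0, q1, q2, q3, q5, q6, q7}, so the formula holds at q1.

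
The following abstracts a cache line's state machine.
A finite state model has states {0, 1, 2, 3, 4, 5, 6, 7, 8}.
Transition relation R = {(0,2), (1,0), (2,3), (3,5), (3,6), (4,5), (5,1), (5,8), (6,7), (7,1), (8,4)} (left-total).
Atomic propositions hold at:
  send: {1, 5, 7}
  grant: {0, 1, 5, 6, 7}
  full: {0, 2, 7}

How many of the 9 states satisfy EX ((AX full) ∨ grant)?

Sat(AX full) = {s : every successor in {0, 2, 7}} = {0, 1, 6}
Sat((AX full) ∨ grant) = {0, 1, 5, 6, 7}
Sat(EX ((AX full) ∨ grant)) = {s : some successor in {0, 1, 5, 6, 7}} = {1, 3, 4, 5, 6, 7}
|Sat(EX ((AX full) ∨ grant))| = |{1, 3, 4, 5, 6, 7}| = 6.

6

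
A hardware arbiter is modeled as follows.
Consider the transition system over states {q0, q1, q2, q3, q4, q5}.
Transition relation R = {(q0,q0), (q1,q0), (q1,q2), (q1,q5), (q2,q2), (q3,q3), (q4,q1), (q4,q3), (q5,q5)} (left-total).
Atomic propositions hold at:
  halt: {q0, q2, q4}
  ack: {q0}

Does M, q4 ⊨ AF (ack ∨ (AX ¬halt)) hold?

Yes

Sat(¬halt) = {q1, q3, q5}
Sat(AX ¬halt) = {s : every successor in {q1, q3, q5}} = {q3, q4, q5}
Sat(ack ∨ (AX ¬halt)) = {q0, q3, q4, q5}
AF (ack ∨ (AX ¬halt)): least fixpoint, start Z0 = {q0, q3, q4, q5}, add states with every successor in Z. Already a fixed point.
Sat(AF (ack ∨ (AX ¬halt))) = {q0, q3, q4, q5}
q4 ∈ Sat(AF (ack ∨ (AX ¬halt))) = {q0, q3, q4, q5}, so the formula holds at q4.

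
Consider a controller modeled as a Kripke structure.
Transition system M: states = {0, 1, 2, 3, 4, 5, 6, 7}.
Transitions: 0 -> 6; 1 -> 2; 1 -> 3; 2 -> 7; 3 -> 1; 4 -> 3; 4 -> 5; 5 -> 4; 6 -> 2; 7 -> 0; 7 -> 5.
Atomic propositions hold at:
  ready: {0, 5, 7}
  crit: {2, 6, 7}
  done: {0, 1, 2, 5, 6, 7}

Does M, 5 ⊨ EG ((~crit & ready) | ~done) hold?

Sat(~crit) = {0, 1, 3, 4, 5}
Sat(~crit & ready) = {0, 5}
Sat(~done) = {3, 4}
Sat((~crit & ready) | ~done) = {0, 3, 4, 5}
EG ((~crit & ready) | ~done): greatest fixpoint, start Z0 = {0, 3, 4, 5}, keep only states in Sat with some successor in Z. Z1 = {4, 5}; fixed.
Sat(EG ((~crit & ready) | ~done)) = {4, 5}
5 ∈ Sat(EG ((~crit & ready) | ~done)) = {4, 5}, so the formula holds at 5.

Yes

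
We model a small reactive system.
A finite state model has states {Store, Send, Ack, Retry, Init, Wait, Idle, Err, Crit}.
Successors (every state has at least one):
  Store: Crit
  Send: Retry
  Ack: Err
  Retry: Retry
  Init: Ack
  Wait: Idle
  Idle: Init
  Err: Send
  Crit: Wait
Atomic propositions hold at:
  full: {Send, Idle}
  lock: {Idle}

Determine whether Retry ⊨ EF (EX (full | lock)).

No

Sat(full | lock) = {Send, Idle}
Sat(EX (full | lock)) = {s : some successor in {Send, Idle}} = {Wait, Err}
EF (EX (full | lock)): least fixpoint, start Z0 = {Wait, Err}, add states with some successor in Z. Z1 = {Ack, Wait, Err, Crit}; Z2 = {Store, Ack, Init, Wait, Err, Crit}; Z3 = {Store, Ack, Init, Wait, Idle, Err, Crit}; fixed.
Sat(EF (EX (full | lock))) = {Store, Ack, Init, Wait, Idle, Err, Crit}
Retry ∉ Sat(EF (EX (full | lock))) = {Store, Ack, Init, Wait, Idle, Err, Crit}, so the formula does not hold at Retry.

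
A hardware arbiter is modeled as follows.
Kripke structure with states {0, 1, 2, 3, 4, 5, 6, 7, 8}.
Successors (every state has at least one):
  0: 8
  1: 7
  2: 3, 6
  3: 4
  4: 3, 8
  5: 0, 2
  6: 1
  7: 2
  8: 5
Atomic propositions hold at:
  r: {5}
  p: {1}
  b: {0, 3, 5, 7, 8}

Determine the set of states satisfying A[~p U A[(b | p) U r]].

{0, 5, 8}

Sat(~p) = {0, 2, 3, 4, 5, 6, 7, 8}
Sat(b | p) = {0, 1, 3, 5, 7, 8}
A[(b | p) U r]: least fixpoint, start Z0 = Sat(r) = {5}, add states in Sat(b | p) with every successor in Z. Z1 = {5, 8}; Z2 = {0, 5, 8}; fixed.
Sat(A[(b | p) U r]) = {0, 5, 8}
A[~p U A[(b | p) U r]]: least fixpoint, start Z0 = Sat(A[(b | p) U r]) = {0, 5, 8}, add states in Sat(~p) with every successor in Z. Already a fixed point.
Sat(A[~p U A[(b | p) U r]]) = {0, 5, 8}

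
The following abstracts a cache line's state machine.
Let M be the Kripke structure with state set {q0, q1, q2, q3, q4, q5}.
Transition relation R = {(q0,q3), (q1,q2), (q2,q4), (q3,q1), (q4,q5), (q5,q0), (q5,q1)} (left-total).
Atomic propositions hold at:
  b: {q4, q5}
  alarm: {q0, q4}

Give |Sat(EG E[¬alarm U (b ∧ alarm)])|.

Sat(¬alarm) = {q1, q2, q3, q5}
Sat(b ∧ alarm) = {q4}
E[¬alarm U (b ∧ alarm)]: least fixpoint, start Z0 = Sat((b ∧ alarm)) = {q4}, add states in Sat(¬alarm) with some successor in Z. Z1 = {q2, q4}; Z2 = {q1, q2, q4}; Z3 = {q1, q2, q3, q4, q5}; fixed.
Sat(E[¬alarm U (b ∧ alarm)]) = {q1, q2, q3, q4, q5}
EG E[¬alarm U (b ∧ alarm)]: greatest fixpoint, start Z0 = {q1, q2, q3, q4, q5}, keep only states in Sat with some successor in Z. Already a fixed point.
Sat(EG E[¬alarm U (b ∧ alarm)]) = {q1, q2, q3, q4, q5}
|Sat(EG E[¬alarm U (b ∧ alarm)])| = |{q1, q2, q3, q4, q5}| = 5.

5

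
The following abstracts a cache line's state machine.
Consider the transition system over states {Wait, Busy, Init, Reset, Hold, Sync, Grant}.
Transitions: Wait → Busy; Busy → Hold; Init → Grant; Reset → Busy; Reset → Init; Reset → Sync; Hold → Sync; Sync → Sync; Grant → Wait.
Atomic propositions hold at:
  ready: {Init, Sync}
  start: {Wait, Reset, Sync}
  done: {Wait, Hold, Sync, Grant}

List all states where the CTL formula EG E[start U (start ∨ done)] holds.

{Reset, Hold, Sync}

Sat(start ∨ done) = {Wait, Reset, Hold, Sync, Grant}
E[start U (start ∨ done)]: least fixpoint, start Z0 = Sat((start ∨ done)) = {Wait, Reset, Hold, Sync, Grant}, add states in Sat(start) with some successor in Z. Already a fixed point.
Sat(E[start U (start ∨ done)]) = {Wait, Reset, Hold, Sync, Grant}
EG E[start U (start ∨ done)]: greatest fixpoint, start Z0 = {Wait, Reset, Hold, Sync, Grant}, keep only states in Sat with some successor in Z. Z1 = {Reset, Hold, Sync, Grant}; Z2 = {Reset, Hold, Sync}; fixed.
Sat(EG E[start U (start ∨ done)]) = {Reset, Hold, Sync}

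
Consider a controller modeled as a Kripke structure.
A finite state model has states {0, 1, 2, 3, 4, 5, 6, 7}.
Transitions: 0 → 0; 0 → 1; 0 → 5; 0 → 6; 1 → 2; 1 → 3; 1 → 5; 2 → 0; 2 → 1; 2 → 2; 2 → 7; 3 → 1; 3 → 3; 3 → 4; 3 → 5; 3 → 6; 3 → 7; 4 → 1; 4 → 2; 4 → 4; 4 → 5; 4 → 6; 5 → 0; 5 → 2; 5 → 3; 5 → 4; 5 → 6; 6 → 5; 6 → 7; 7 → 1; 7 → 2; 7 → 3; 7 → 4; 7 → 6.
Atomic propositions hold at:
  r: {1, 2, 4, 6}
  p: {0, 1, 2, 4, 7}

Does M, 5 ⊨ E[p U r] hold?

E[p U r]: least fixpoint, start Z0 = Sat(r) = {1, 2, 4, 6}, add states in Sat(p) with some successor in Z. Z1 = {0, 1, 2, 4, 6, 7}; fixed.
Sat(E[p U r]) = {0, 1, 2, 4, 6, 7}
5 ∉ Sat(E[p U r]) = {0, 1, 2, 4, 6, 7}, so the formula does not hold at 5.

No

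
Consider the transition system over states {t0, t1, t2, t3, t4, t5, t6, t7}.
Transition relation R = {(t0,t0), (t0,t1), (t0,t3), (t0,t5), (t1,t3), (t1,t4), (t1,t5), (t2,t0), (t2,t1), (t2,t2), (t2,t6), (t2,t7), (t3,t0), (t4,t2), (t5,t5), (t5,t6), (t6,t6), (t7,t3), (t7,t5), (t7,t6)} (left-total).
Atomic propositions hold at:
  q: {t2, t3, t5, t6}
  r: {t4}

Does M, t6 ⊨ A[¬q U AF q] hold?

Yes

Sat(¬q) = {t0, t1, t4, t7}
AF q: least fixpoint, start Z0 = {t2, t3, t5, t6}, add states with every successor in Z. Z1 = {t2, t3, t4, t5, t6, t7}; Z2 = {t1, t2, t3, t4, t5, t6, t7}; fixed.
Sat(AF q) = {t1, t2, t3, t4, t5, t6, t7}
A[¬q U AF q]: least fixpoint, start Z0 = Sat(AF q) = {t1, t2, t3, t4, t5, t6, t7}, add states in Sat(¬q) with every successor in Z. Already a fixed point.
Sat(A[¬q U AF q]) = {t1, t2, t3, t4, t5, t6, t7}
t6 ∈ Sat(A[¬q U AF q]) = {t1, t2, t3, t4, t5, t6, t7}, so the formula holds at t6.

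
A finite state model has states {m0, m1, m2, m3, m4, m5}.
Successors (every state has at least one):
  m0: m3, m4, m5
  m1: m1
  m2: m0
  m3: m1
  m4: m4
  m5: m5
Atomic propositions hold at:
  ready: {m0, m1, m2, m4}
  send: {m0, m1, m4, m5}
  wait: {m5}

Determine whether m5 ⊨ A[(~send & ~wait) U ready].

Sat(~send) = {m2, m3}
Sat(~wait) = {m0, m1, m2, m3, m4}
Sat(~send & ~wait) = {m2, m3}
A[(~send & ~wait) U ready]: least fixpoint, start Z0 = Sat(ready) = {m0, m1, m2, m4}, add states in Sat(~send & ~wait) with every successor in Z. Z1 = {m0, m1, m2, m3, m4}; fixed.
Sat(A[(~send & ~wait) U ready]) = {m0, m1, m2, m3, m4}
m5 ∉ Sat(A[(~send & ~wait) U ready]) = {m0, m1, m2, m3, m4}, so the formula does not hold at m5.

No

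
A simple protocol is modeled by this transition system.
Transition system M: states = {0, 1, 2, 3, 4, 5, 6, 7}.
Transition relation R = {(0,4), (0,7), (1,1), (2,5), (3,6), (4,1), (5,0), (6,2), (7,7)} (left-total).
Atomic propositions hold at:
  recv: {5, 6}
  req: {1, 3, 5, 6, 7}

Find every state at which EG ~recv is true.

{0, 1, 4, 7}

Sat(~recv) = {0, 1, 2, 3, 4, 7}
EG ~recv: greatest fixpoint, start Z0 = {0, 1, 2, 3, 4, 7}, keep only states in Sat with some successor in Z. Z1 = {0, 1, 4, 7}; fixed.
Sat(EG ~recv) = {0, 1, 4, 7}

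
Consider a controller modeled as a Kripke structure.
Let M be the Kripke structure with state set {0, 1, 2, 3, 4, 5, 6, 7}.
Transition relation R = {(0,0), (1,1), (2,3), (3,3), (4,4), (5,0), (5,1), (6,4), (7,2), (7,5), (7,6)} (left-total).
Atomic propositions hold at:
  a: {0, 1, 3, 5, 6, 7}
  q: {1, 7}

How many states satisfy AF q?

AF q: least fixpoint, start Z0 = {1, 7}, add states with every successor in Z. Already a fixed point.
Sat(AF q) = {1, 7}
|Sat(AF q)| = |{1, 7}| = 2.

2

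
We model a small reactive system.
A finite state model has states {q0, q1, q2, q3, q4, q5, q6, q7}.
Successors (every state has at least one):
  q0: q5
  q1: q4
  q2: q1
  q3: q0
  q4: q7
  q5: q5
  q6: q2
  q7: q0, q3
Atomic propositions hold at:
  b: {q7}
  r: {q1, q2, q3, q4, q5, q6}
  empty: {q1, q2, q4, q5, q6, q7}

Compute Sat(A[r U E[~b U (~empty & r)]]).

Sat(~b) = {q0, q1, q2, q3, q4, q5, q6}
Sat(~empty) = {q0, q3}
Sat(~empty & r) = {q3}
E[~b U (~empty & r)]: least fixpoint, start Z0 = Sat((~empty & r)) = {q3}, add states in Sat(~b) with some successor in Z. Already a fixed point.
Sat(E[~b U (~empty & r)]) = {q3}
A[r U E[~b U (~empty & r)]]: least fixpoint, start Z0 = Sat(E[~b U (~empty & r)]) = {q3}, add states in Sat(r) with every successor in Z. Already a fixed point.
Sat(A[r U E[~b U (~empty & r)]]) = {q3}

{q3}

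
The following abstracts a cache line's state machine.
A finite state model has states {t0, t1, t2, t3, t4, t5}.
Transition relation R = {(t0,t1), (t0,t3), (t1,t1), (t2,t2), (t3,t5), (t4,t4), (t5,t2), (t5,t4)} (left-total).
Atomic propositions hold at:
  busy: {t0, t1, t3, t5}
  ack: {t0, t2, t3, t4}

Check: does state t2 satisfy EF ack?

Yes

EF ack: least fixpoint, start Z0 = {t0, t2, t3, t4}, add states with some successor in Z. Z1 = {t0, t2, t3, t4, t5}; fixed.
Sat(EF ack) = {t0, t2, t3, t4, t5}
t2 ∈ Sat(EF ack) = {t0, t2, t3, t4, t5}, so the formula holds at t2.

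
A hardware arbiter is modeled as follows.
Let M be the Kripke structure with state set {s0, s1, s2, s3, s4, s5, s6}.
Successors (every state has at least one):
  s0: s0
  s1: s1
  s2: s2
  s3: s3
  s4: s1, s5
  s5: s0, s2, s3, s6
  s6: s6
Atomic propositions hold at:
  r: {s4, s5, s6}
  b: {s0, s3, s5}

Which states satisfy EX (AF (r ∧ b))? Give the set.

Sat(r ∧ b) = {s5}
AF (r ∧ b): least fixpoint, start Z0 = {s5}, add states with every successor in Z. Already a fixed point.
Sat(AF (r ∧ b)) = {s5}
Sat(EX (AF (r ∧ b))) = {s : some successor in {s5}} = {s4}

{s4}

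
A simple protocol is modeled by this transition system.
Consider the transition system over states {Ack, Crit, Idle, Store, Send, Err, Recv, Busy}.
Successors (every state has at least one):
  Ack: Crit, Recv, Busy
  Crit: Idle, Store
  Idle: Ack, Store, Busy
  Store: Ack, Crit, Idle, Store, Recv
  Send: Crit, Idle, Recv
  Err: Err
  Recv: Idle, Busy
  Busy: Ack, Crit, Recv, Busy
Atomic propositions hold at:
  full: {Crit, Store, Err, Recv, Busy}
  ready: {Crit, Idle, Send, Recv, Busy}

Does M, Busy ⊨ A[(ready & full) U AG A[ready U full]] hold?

No

Sat(ready & full) = {Crit, Recv, Busy}
A[ready U full]: least fixpoint, start Z0 = Sat(full) = {Crit, Store, Err, Recv, Busy}, add states in Sat(ready) with every successor in Z. Already a fixed point.
Sat(A[ready U full]) = {Crit, Store, Err, Recv, Busy}
AG A[ready U full]: greatest fixpoint, start Z0 = {Crit, Store, Err, Recv, Busy}, keep only states in Sat with every successor in Z. Z1 = {Err}; fixed.
Sat(AG A[ready U full]) = {Err}
A[(ready & full) U AG A[ready U full]]: least fixpoint, start Z0 = Sat(AG A[ready U full]) = {Err}, add states in Sat(ready & full) with every successor in Z. Already a fixed point.
Sat(A[(ready & full) U AG A[ready U full]]) = {Err}
Busy ∉ Sat(A[(ready & full) U AG A[ready U full]]) = {Err}, so the formula does not hold at Busy.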